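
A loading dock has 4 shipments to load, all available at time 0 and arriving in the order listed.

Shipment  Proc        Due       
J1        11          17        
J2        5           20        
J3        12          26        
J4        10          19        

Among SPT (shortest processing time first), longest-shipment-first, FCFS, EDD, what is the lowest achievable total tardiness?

20

SPT (increasing processing time): J2 J4 J1 J3.
J2: 0→5, due 20, tardiness 0
J4: 5→15, due 19, tardiness 0
J1: 15→26, due 17, tardiness 9
J3: 26→38, due 26, tardiness 12
Sum = 0+0+9+12 = 21.
LPT (decreasing processing time): J3 J1 J4 J2.
J3: 0→12, due 26, tardiness 0
J1: 12→23, due 17, tardiness 6
J4: 23→33, due 19, tardiness 14
J2: 33→38, due 20, tardiness 18
Sum = 0+6+14+18 = 38.
FIFO (arrival order): J1 J2 J3 J4.
J1: 0→11, due 17, tardiness 0
J2: 11→16, due 20, tardiness 0
J3: 16→28, due 26, tardiness 2
J4: 28→38, due 19, tardiness 19
Sum = 0+0+2+19 = 21.
EDD (increasing due date): J1 J4 J2 J3.
J1: 0→11, due 17, tardiness 0
J4: 11→21, due 19, tardiness 2
J2: 21→26, due 20, tardiness 6
J3: 26→38, due 26, tardiness 12
Sum = 0+2+6+12 = 20.
SPT 21, LPT 38, FIFO 21, EDD 20 → minimum 20.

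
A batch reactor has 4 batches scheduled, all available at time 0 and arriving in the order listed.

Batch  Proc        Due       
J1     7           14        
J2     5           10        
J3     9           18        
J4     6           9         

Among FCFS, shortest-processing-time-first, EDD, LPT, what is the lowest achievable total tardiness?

14

FIFO (arrival order): J1 J2 J3 J4.
J1: 0→7, due 14, tardiness 0
J2: 7→12, due 10, tardiness 2
J3: 12→21, due 18, tardiness 3
J4: 21→27, due 9, tardiness 18
Sum = 0+2+3+18 = 23.
SPT (increasing processing time): J2 J4 J1 J3.
J2: 0→5, due 10, tardiness 0
J4: 5→11, due 9, tardiness 2
J1: 11→18, due 14, tardiness 4
J3: 18→27, due 18, tardiness 9
Sum = 0+2+4+9 = 15.
EDD (increasing due date): J4 J2 J1 J3.
J4: 0→6, due 9, tardiness 0
J2: 6→11, due 10, tardiness 1
J1: 11→18, due 14, tardiness 4
J3: 18→27, due 18, tardiness 9
Sum = 0+1+4+9 = 14.
LPT (decreasing processing time): J3 J1 J4 J2.
J3: 0→9, due 18, tardiness 0
J1: 9→16, due 14, tardiness 2
J4: 16→22, due 9, tardiness 13
J2: 22→27, due 10, tardiness 17
Sum = 0+2+13+17 = 32.
FIFO 23, SPT 15, EDD 14, LPT 32 → minimum 14.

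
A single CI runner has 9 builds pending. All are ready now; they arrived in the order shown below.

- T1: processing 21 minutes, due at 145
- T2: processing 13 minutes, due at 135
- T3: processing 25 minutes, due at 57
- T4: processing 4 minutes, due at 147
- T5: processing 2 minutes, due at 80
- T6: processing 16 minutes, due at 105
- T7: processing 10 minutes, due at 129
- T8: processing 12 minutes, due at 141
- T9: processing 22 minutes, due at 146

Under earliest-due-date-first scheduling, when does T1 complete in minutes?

99

EDD (increasing due date): T3 T5 T6 T7 T2 T8 T1 T9 T4.
T3: 0→25
T5: 25→27
T6: 27→43
T7: 43→53
T2: 53→66
T8: 66→78
T1: 78→99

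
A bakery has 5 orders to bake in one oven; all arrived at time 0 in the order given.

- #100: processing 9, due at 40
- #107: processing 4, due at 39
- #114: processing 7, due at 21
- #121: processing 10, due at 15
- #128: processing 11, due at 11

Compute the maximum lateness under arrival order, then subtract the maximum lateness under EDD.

FIFO (arrival order): #100 #107 #114 #121 #128.
#100: 0→9, due 40, lateness -31
#107: 9→13, due 39, lateness -26
#114: 13→20, due 21, lateness -1
#121: 20→30, due 15, lateness 15
#128: 30→41, due 11, lateness 30
Maximum = 30.
EDD (increasing due date): #128 #121 #114 #107 #100.
#128: 0→11, due 11, lateness 0
#121: 11→21, due 15, lateness 6
#114: 21→28, due 21, lateness 7
#107: 28→32, due 39, lateness -7
#100: 32→41, due 40, lateness 1
Maximum = 7.
Difference = 30 − 7 = 23.

23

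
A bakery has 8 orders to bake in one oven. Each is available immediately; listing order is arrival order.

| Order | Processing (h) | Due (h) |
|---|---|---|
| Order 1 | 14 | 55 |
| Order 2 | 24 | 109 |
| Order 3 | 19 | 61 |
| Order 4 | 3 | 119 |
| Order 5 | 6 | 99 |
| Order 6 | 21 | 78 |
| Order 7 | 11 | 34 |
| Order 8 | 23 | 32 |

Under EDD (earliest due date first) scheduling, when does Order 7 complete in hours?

EDD (increasing due date): Order 8 Order 7 Order 1 Order 3 Order 6 Order 5 Order 2 Order 4.
Order 8: 0→23
Order 7: 23→34

34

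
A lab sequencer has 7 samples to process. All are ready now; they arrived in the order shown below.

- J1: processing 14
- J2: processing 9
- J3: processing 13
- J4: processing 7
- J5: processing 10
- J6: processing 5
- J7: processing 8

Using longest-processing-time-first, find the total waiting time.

LPT (decreasing processing time): J1 J3 J5 J2 J7 J4 J6.
J1: waits 0, runs 0→14
J3: waits 14, runs 14→27
J5: waits 27, runs 27→37
J2: waits 37, runs 37→46
J7: waits 46, runs 46→54
J4: waits 54, runs 54→61
J6: waits 61, runs 61→66
Sum = 0+14+27+37+46+54+61 = 239.

239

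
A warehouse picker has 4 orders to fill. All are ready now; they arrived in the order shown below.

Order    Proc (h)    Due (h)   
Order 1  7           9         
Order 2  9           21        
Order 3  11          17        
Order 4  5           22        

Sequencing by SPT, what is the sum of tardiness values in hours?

18

SPT (increasing processing time): Order 4 Order 1 Order 2 Order 3.
Order 4: 0→5, due 22, tardiness 0
Order 1: 5→12, due 9, tardiness 3
Order 2: 12→21, due 21, tardiness 0
Order 3: 21→32, due 17, tardiness 15
Sum = 0+3+0+15 = 18.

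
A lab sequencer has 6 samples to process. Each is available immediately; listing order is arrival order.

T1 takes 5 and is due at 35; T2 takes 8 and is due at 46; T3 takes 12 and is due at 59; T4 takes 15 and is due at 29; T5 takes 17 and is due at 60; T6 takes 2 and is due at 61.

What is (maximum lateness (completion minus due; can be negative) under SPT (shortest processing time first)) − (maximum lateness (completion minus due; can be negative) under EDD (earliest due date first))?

15

SPT (increasing processing time): T6 T1 T2 T3 T4 T5.
T6: 0→2, due 61, lateness -59
T1: 2→7, due 35, lateness -28
T2: 7→15, due 46, lateness -31
T3: 15→27, due 59, lateness -32
T4: 27→42, due 29, lateness 13
T5: 42→59, due 60, lateness -1
Maximum = 13.
EDD (increasing due date): T4 T1 T2 T3 T5 T6.
T4: 0→15, due 29, lateness -14
T1: 15→20, due 35, lateness -15
T2: 20→28, due 46, lateness -18
T3: 28→40, due 59, lateness -19
T5: 40→57, due 60, lateness -3
T6: 57→59, due 61, lateness -2
Maximum = -2.
Difference = 13 − -2 = 15.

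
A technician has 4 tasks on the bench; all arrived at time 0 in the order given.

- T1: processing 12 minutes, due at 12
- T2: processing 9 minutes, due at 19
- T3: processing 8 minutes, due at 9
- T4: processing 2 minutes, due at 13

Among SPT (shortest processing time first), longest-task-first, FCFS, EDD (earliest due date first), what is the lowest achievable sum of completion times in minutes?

SPT (increasing processing time): T4 T3 T2 T1.
T4: 0→2
T3: 2→10
T2: 10→19
T1: 19→31
Sum = 2+10+19+31 = 62.
LPT (decreasing processing time): T1 T2 T3 T4.
T1: 0→12
T2: 12→21
T3: 21→29
T4: 29→31
Sum = 12+21+29+31 = 93.
FIFO (arrival order): T1 T2 T3 T4.
T1: 0→12
T2: 12→21
T3: 21→29
T4: 29→31
Sum = 12+21+29+31 = 93.
EDD (increasing due date): T3 T1 T4 T2.
T3: 0→8
T1: 8→20
T4: 20→22
T2: 22→31
Sum = 8+20+22+31 = 81.
SPT 62, LPT 93, FIFO 93, EDD 81 → minimum 62.

62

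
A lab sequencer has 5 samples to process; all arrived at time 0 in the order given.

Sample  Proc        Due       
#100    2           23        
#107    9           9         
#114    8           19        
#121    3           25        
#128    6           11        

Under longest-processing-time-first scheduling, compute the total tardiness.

18

LPT (decreasing processing time): #107 #114 #128 #121 #100.
#107: 0→9, due 9, tardiness 0
#114: 9→17, due 19, tardiness 0
#128: 17→23, due 11, tardiness 12
#121: 23→26, due 25, tardiness 1
#100: 26→28, due 23, tardiness 5
Sum = 0+0+12+1+5 = 18.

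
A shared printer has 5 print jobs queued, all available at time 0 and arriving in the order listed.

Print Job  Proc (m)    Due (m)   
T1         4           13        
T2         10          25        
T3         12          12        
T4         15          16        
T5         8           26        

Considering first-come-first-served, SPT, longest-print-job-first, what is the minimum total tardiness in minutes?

55

FIFO (arrival order): T1 T2 T3 T4 T5.
T1: 0→4, due 13, tardiness 0
T2: 4→14, due 25, tardiness 0
T3: 14→26, due 12, tardiness 14
T4: 26→41, due 16, tardiness 25
T5: 41→49, due 26, tardiness 23
Sum = 0+0+14+25+23 = 62.
SPT (increasing processing time): T1 T5 T2 T3 T4.
T1: 0→4, due 13, tardiness 0
T5: 4→12, due 26, tardiness 0
T2: 12→22, due 25, tardiness 0
T3: 22→34, due 12, tardiness 22
T4: 34→49, due 16, tardiness 33
Sum = 0+0+0+22+33 = 55.
LPT (decreasing processing time): T4 T3 T2 T5 T1.
T4: 0→15, due 16, tardiness 0
T3: 15→27, due 12, tardiness 15
T2: 27→37, due 25, tardiness 12
T5: 37→45, due 26, tardiness 19
T1: 45→49, due 13, tardiness 36
Sum = 0+15+12+19+36 = 82.
FIFO 62, SPT 55, LPT 82 → minimum 55.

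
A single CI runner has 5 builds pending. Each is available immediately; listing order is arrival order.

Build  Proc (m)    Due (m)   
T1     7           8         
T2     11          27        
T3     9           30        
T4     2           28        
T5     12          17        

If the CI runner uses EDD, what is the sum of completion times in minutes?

EDD (increasing due date): T1 T5 T2 T4 T3.
T1: 0→7
T5: 7→19
T2: 19→30
T4: 30→32
T3: 32→41
Sum = 7+19+30+32+41 = 129.

129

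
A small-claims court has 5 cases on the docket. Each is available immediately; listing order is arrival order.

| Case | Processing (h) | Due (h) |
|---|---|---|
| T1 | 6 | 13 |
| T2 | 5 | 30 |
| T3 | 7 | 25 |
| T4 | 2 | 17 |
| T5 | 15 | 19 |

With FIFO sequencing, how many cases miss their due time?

FIFO (arrival order): T1 T2 T3 T4 T5.
T1: 0→6, due 13, tardiness 0
T2: 6→11, due 30, tardiness 0
T3: 11→18, due 25, tardiness 0
T4: 18→20, due 17, tardiness 3
T5: 20→35, due 19, tardiness 16
Late cases: 2.

2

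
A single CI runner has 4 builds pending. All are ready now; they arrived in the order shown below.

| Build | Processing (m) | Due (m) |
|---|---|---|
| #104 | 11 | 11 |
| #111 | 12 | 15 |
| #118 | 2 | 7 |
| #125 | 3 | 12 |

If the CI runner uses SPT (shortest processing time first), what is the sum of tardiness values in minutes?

SPT (increasing processing time): #118 #125 #104 #111.
#118: 0→2, due 7, tardiness 0
#125: 2→5, due 12, tardiness 0
#104: 5→16, due 11, tardiness 5
#111: 16→28, due 15, tardiness 13
Sum = 0+0+5+13 = 18.

18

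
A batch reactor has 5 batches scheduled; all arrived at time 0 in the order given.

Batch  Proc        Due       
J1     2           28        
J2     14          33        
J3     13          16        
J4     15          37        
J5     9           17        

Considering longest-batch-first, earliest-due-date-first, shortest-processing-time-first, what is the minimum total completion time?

LPT (decreasing processing time): J4 J2 J3 J5 J1.
J4: 0→15
J2: 15→29
J3: 29→42
J5: 42→51
J1: 51→53
Sum = 15+29+42+51+53 = 190.
EDD (increasing due date): J3 J5 J1 J2 J4.
J3: 0→13
J5: 13→22
J1: 22→24
J2: 24→38
J4: 38→53
Sum = 13+22+24+38+53 = 150.
SPT (increasing processing time): J1 J5 J3 J2 J4.
J1: 0→2
J5: 2→11
J3: 11→24
J2: 24→38
J4: 38→53
Sum = 2+11+24+38+53 = 128.
LPT 190, EDD 150, SPT 128 → minimum 128.

128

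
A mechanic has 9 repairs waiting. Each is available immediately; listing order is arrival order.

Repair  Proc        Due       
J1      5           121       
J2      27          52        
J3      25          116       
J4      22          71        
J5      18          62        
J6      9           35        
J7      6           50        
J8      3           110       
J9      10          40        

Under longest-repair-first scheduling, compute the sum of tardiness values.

LPT (decreasing processing time): J2 J3 J4 J5 J9 J6 J7 J1 J8.
J2: 0→27, due 52, tardiness 0
J3: 27→52, due 116, tardiness 0
J4: 52→74, due 71, tardiness 3
J5: 74→92, due 62, tardiness 30
J9: 92→102, due 40, tardiness 62
J6: 102→111, due 35, tardiness 76
J7: 111→117, due 50, tardiness 67
J1: 117→122, due 121, tardiness 1
J8: 122→125, due 110, tardiness 15
Sum = 0+0+3+30+62+76+67+1+15 = 254.

254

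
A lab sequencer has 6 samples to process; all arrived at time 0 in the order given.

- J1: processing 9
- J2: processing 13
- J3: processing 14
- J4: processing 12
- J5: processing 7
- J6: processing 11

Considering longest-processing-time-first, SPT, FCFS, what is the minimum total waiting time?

141

LPT (decreasing processing time): J3 J2 J4 J6 J1 J5.
J3: waits 0, runs 0→14
J2: waits 14, runs 14→27
J4: waits 27, runs 27→39
J6: waits 39, runs 39→50
J1: waits 50, runs 50→59
J5: waits 59, runs 59→66
Sum = 0+14+27+39+50+59 = 189.
SPT (increasing processing time): J5 J1 J6 J4 J2 J3.
J5: waits 0, runs 0→7
J1: waits 7, runs 7→16
J6: waits 16, runs 16→27
J4: waits 27, runs 27→39
J2: waits 39, runs 39→52
J3: waits 52, runs 52→66
Sum = 0+7+16+27+39+52 = 141.
FIFO (arrival order): J1 J2 J3 J4 J5 J6.
J1: waits 0, runs 0→9
J2: waits 9, runs 9→22
J3: waits 22, runs 22→36
J4: waits 36, runs 36→48
J5: waits 48, runs 48→55
J6: waits 55, runs 55→66
Sum = 0+9+22+36+48+55 = 170.
LPT 189, SPT 141, FIFO 170 → minimum 141.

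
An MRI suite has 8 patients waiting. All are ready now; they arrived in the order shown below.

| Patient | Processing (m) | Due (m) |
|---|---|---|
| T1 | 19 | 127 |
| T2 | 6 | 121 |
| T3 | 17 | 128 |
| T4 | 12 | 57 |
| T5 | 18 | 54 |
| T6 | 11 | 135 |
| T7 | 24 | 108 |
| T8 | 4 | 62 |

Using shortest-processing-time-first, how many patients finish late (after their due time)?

2

SPT (increasing processing time): T8 T2 T6 T4 T3 T5 T1 T7.
T8: 0→4, due 62, tardiness 0
T2: 4→10, due 121, tardiness 0
T6: 10→21, due 135, tardiness 0
T4: 21→33, due 57, tardiness 0
T3: 33→50, due 128, tardiness 0
T5: 50→68, due 54, tardiness 14
T1: 68→87, due 127, tardiness 0
T7: 87→111, due 108, tardiness 3
Late patients: 2.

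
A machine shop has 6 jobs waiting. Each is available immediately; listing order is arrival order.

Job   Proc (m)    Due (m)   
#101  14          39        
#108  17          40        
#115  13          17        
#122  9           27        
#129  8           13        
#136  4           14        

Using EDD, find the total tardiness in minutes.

EDD (increasing due date): #129 #136 #115 #122 #101 #108.
#129: 0→8, due 13, tardiness 0
#136: 8→12, due 14, tardiness 0
#115: 12→25, due 17, tardiness 8
#122: 25→34, due 27, tardiness 7
#101: 34→48, due 39, tardiness 9
#108: 48→65, due 40, tardiness 25
Sum = 0+0+8+7+9+25 = 49.

49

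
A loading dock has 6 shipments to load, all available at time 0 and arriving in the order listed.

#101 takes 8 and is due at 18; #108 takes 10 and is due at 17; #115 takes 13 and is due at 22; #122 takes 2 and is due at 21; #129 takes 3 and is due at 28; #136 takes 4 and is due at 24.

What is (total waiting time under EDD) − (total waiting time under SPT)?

58

EDD (increasing due date): #108 #101 #122 #115 #136 #129.
#108: waits 0, runs 0→10
#101: waits 10, runs 10→18
#122: waits 18, runs 18→20
#115: waits 20, runs 20→33
#136: waits 33, runs 33→37
#129: waits 37, runs 37→40
Sum = 0+10+18+20+33+37 = 118.
SPT (increasing processing time): #122 #129 #136 #101 #108 #115.
#122: waits 0, runs 0→2
#129: waits 2, runs 2→5
#136: waits 5, runs 5→9
#101: waits 9, runs 9→17
#108: waits 17, runs 17→27
#115: waits 27, runs 27→40
Sum = 0+2+5+9+17+27 = 60.
Difference = 118 − 60 = 58.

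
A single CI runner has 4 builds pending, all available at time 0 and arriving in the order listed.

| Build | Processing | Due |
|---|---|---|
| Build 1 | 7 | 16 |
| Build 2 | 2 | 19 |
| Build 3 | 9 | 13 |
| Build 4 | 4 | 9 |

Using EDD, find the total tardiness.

7

EDD (increasing due date): Build 4 Build 3 Build 1 Build 2.
Build 4: 0→4, due 9, tardiness 0
Build 3: 4→13, due 13, tardiness 0
Build 1: 13→20, due 16, tardiness 4
Build 2: 20→22, due 19, tardiness 3
Sum = 0+0+4+3 = 7.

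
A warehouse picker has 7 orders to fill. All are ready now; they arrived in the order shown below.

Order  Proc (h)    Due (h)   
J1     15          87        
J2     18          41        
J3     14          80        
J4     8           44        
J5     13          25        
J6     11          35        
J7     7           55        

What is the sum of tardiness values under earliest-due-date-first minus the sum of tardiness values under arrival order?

-120

EDD (increasing due date): J5 J6 J2 J4 J7 J3 J1.
J5: 0→13, due 25, tardiness 0
J6: 13→24, due 35, tardiness 0
J2: 24→42, due 41, tardiness 1
J4: 42→50, due 44, tardiness 6
J7: 50→57, due 55, tardiness 2
J3: 57→71, due 80, tardiness 0
J1: 71→86, due 87, tardiness 0
Sum = 0+0+1+6+2+0+0 = 9.
FIFO (arrival order): J1 J2 J3 J4 J5 J6 J7.
J1: 0→15, due 87, tardiness 0
J2: 15→33, due 41, tardiness 0
J3: 33→47, due 80, tardiness 0
J4: 47→55, due 44, tardiness 11
J5: 55→68, due 25, tardiness 43
J6: 68→79, due 35, tardiness 44
J7: 79→86, due 55, tardiness 31
Sum = 0+0+0+11+43+44+31 = 129.
Difference = 9 − 129 = -120.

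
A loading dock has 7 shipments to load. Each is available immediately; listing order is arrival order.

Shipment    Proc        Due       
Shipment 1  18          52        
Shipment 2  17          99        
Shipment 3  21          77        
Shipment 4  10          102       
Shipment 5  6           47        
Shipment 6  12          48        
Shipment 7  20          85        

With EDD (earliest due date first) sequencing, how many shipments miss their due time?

EDD (increasing due date): Shipment 5 Shipment 6 Shipment 1 Shipment 3 Shipment 7 Shipment 2 Shipment 4.
Shipment 5: 0→6, due 47, tardiness 0
Shipment 6: 6→18, due 48, tardiness 0
Shipment 1: 18→36, due 52, tardiness 0
Shipment 3: 36→57, due 77, tardiness 0
Shipment 7: 57→77, due 85, tardiness 0
Shipment 2: 77→94, due 99, tardiness 0
Shipment 4: 94→104, due 102, tardiness 2
Late shipments: 1.

1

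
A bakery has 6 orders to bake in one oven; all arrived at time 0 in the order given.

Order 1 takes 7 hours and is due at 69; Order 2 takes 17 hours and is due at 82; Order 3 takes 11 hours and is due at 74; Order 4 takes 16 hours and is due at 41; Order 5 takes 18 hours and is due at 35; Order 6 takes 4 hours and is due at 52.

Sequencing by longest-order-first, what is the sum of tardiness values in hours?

31

LPT (decreasing processing time): Order 5 Order 2 Order 4 Order 3 Order 1 Order 6.
Order 5: 0→18, due 35, tardiness 0
Order 2: 18→35, due 82, tardiness 0
Order 4: 35→51, due 41, tardiness 10
Order 3: 51→62, due 74, tardiness 0
Order 1: 62→69, due 69, tardiness 0
Order 6: 69→73, due 52, tardiness 21
Sum = 0+0+10+0+0+21 = 31.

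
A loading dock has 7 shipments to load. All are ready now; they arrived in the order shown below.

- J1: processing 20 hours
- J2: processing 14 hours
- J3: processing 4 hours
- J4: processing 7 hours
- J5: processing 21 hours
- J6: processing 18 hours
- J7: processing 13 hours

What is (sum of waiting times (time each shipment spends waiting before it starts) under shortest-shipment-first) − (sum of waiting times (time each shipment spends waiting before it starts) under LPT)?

SPT (increasing processing time): J3 J4 J7 J2 J6 J1 J5.
J3: waits 0, runs 0→4
J4: waits 4, runs 4→11
J7: waits 11, runs 11→24
J2: waits 24, runs 24→38
J6: waits 38, runs 38→56
J1: waits 56, runs 56→76
J5: waits 76, runs 76→97
Sum = 0+4+11+24+38+56+76 = 209.
LPT (decreasing processing time): J5 J1 J6 J2 J7 J4 J3.
J5: waits 0, runs 0→21
J1: waits 21, runs 21→41
J6: waits 41, runs 41→59
J2: waits 59, runs 59→73
J7: waits 73, runs 73→86
J4: waits 86, runs 86→93
J3: waits 93, runs 93→97
Sum = 0+21+41+59+73+86+93 = 373.
Difference = 209 − 373 = -164.

-164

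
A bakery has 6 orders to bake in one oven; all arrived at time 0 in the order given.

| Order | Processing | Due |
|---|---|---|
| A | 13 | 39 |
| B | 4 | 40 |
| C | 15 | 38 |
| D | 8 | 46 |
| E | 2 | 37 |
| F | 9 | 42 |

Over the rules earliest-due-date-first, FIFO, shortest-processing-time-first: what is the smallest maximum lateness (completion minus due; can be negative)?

5

EDD (increasing due date): E C A B F D.
E: 0→2, due 37, lateness -35
C: 2→17, due 38, lateness -21
A: 17→30, due 39, lateness -9
B: 30→34, due 40, lateness -6
F: 34→43, due 42, lateness 1
D: 43→51, due 46, lateness 5
Maximum = 5.
FIFO (arrival order): A B C D E F.
A: 0→13, due 39, lateness -26
B: 13→17, due 40, lateness -23
C: 17→32, due 38, lateness -6
D: 32→40, due 46, lateness -6
E: 40→42, due 37, lateness 5
F: 42→51, due 42, lateness 9
Maximum = 9.
SPT (increasing processing time): E B D F A C.
E: 0→2, due 37, lateness -35
B: 2→6, due 40, lateness -34
D: 6→14, due 46, lateness -32
F: 14→23, due 42, lateness -19
A: 23→36, due 39, lateness -3
C: 36→51, due 38, lateness 13
Maximum = 13.
EDD 5, FIFO 9, SPT 13 → minimum 5.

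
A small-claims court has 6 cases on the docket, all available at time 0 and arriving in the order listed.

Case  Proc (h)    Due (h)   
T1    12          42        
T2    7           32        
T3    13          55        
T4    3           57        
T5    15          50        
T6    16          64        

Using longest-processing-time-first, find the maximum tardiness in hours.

LPT (decreasing processing time): T6 T5 T3 T1 T2 T4.
T6: 0→16, due 64, tardiness 0
T5: 16→31, due 50, tardiness 0
T3: 31→44, due 55, tardiness 0
T1: 44→56, due 42, tardiness 14
T2: 56→63, due 32, tardiness 31
T4: 63→66, due 57, tardiness 9
Maximum = 31.

31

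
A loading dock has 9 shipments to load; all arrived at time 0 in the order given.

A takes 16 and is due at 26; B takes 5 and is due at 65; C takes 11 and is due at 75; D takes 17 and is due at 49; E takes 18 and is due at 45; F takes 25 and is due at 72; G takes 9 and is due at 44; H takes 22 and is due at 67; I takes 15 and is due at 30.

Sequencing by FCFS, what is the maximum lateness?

FIFO (arrival order): A B C D E F G H I.
A: 0→16, due 26, lateness -10
B: 16→21, due 65, lateness -44
C: 21→32, due 75, lateness -43
D: 32→49, due 49, lateness 0
E: 49→67, due 45, lateness 22
F: 67→92, due 72, lateness 20
G: 92→101, due 44, lateness 57
H: 101→123, due 67, lateness 56
I: 123→138, due 30, lateness 108
Maximum = 108.

108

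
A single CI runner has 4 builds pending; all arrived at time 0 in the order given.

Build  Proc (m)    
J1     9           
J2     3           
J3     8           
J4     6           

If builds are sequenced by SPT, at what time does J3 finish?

SPT (increasing processing time): J2 J4 J3 J1.
J2: 0→3
J4: 3→9
J3: 9→17

17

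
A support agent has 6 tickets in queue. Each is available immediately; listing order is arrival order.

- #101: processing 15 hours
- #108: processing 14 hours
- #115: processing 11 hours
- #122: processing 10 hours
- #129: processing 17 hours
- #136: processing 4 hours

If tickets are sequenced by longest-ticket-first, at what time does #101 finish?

LPT (decreasing processing time): #129 #101 #108 #115 #122 #136.
#129: 0→17
#101: 17→32

32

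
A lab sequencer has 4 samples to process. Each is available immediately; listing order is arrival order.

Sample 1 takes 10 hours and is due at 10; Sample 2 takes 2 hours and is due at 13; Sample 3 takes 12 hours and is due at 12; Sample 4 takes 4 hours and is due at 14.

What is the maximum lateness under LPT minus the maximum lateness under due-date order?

1

LPT (decreasing processing time): Sample 3 Sample 1 Sample 4 Sample 2.
Sample 3: 0→12, due 12, lateness 0
Sample 1: 12→22, due 10, lateness 12
Sample 4: 22→26, due 14, lateness 12
Sample 2: 26→28, due 13, lateness 15
Maximum = 15.
EDD (increasing due date): Sample 1 Sample 3 Sample 2 Sample 4.
Sample 1: 0→10, due 10, lateness 0
Sample 3: 10→22, due 12, lateness 10
Sample 2: 22→24, due 13, lateness 11
Sample 4: 24→28, due 14, lateness 14
Maximum = 14.
Difference = 15 − 14 = 1.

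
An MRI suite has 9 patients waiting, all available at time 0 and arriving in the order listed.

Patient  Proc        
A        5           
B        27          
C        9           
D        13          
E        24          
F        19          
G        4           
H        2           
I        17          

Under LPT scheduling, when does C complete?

109

LPT (decreasing processing time): B E F I D C A G H.
B: 0→27
E: 27→51
F: 51→70
I: 70→87
D: 87→100
C: 100→109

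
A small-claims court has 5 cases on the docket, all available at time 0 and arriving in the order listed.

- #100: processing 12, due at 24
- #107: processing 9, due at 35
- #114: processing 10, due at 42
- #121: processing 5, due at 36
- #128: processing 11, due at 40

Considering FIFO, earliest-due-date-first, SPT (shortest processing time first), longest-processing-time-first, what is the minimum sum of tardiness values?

FIFO (arrival order): #100 #107 #114 #121 #128.
#100: 0→12, due 24, tardiness 0
#107: 12→21, due 35, tardiness 0
#114: 21→31, due 42, tardiness 0
#121: 31→36, due 36, tardiness 0
#128: 36→47, due 40, tardiness 7
Sum = 0+0+0+0+7 = 7.
EDD (increasing due date): #100 #107 #121 #128 #114.
#100: 0→12, due 24, tardiness 0
#107: 12→21, due 35, tardiness 0
#121: 21→26, due 36, tardiness 0
#128: 26→37, due 40, tardiness 0
#114: 37→47, due 42, tardiness 5
Sum = 0+0+0+0+5 = 5.
SPT (increasing processing time): #121 #107 #114 #128 #100.
#121: 0→5, due 36, tardiness 0
#107: 5→14, due 35, tardiness 0
#114: 14→24, due 42, tardiness 0
#128: 24→35, due 40, tardiness 0
#100: 35→47, due 24, tardiness 23
Sum = 0+0+0+0+23 = 23.
LPT (decreasing processing time): #100 #128 #114 #107 #121.
#100: 0→12, due 24, tardiness 0
#128: 12→23, due 40, tardiness 0
#114: 23→33, due 42, tardiness 0
#107: 33→42, due 35, tardiness 7
#121: 42→47, due 36, tardiness 11
Sum = 0+0+0+7+11 = 18.
FIFO 7, EDD 5, SPT 23, LPT 18 → minimum 5.

5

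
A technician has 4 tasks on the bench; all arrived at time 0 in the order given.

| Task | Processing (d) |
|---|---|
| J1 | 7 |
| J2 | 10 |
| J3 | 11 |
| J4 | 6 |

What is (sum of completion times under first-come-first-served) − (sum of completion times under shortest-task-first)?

10

FIFO (arrival order): J1 J2 J3 J4.
J1: 0→7
J2: 7→17
J3: 17→28
J4: 28→34
Sum = 7+17+28+34 = 86.
SPT (increasing processing time): J4 J1 J2 J3.
J4: 0→6
J1: 6→13
J2: 13→23
J3: 23→34
Sum = 6+13+23+34 = 76.
Difference = 86 − 76 = 10.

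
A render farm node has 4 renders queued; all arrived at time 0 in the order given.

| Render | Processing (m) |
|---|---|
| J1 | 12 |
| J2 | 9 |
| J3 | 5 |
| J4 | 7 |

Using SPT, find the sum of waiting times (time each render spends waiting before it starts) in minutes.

38

SPT (increasing processing time): J3 J4 J2 J1.
J3: waits 0, runs 0→5
J4: waits 5, runs 5→12
J2: waits 12, runs 12→21
J1: waits 21, runs 21→33
Sum = 0+5+12+21 = 38.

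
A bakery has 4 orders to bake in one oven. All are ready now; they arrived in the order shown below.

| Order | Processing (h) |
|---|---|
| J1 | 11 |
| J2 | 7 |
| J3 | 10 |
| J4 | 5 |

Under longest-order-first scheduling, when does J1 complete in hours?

LPT (decreasing processing time): J1 J3 J2 J4.
J1: 0→11

11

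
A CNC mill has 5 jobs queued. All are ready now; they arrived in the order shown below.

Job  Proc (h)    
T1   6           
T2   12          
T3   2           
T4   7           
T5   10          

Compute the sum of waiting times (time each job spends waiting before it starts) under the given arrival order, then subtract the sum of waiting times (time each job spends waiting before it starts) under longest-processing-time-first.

-27

FIFO (arrival order): T1 T2 T3 T4 T5.
T1: waits 0, runs 0→6
T2: waits 6, runs 6→18
T3: waits 18, runs 18→20
T4: waits 20, runs 20→27
T5: waits 27, runs 27→37
Sum = 0+6+18+20+27 = 71.
LPT (decreasing processing time): T2 T5 T4 T1 T3.
T2: waits 0, runs 0→12
T5: waits 12, runs 12→22
T4: waits 22, runs 22→29
T1: waits 29, runs 29→35
T3: waits 35, runs 35→37
Sum = 0+12+22+29+35 = 98.
Difference = 71 − 98 = -27.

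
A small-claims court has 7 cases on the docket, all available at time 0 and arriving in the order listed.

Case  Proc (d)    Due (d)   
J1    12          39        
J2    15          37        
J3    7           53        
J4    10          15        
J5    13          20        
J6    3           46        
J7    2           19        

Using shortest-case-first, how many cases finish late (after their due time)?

SPT (increasing processing time): J7 J6 J3 J4 J1 J5 J2.
J7: 0→2, due 19, tardiness 0
J6: 2→5, due 46, tardiness 0
J3: 5→12, due 53, tardiness 0
J4: 12→22, due 15, tardiness 7
J1: 22→34, due 39, tardiness 0
J5: 34→47, due 20, tardiness 27
J2: 47→62, due 37, tardiness 25
Late cases: 3.

3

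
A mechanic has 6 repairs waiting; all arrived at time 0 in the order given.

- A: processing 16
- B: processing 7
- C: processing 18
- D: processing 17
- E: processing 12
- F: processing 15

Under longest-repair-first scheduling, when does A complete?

51

LPT (decreasing processing time): C D A F E B.
C: 0→18
D: 18→35
A: 35→51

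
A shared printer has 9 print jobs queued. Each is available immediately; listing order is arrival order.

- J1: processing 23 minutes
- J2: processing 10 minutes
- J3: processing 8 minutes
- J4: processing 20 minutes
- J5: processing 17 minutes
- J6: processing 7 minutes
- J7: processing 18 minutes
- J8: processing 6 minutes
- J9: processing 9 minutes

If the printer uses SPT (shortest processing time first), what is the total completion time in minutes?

455

SPT (increasing processing time): J8 J6 J3 J9 J2 J5 J7 J4 J1.
J8: 0→6
J6: 6→13
J3: 13→21
J9: 21→30
J2: 30→40
J5: 40→57
J7: 57→75
J4: 75→95
J1: 95→118
Sum = 6+13+21+30+40+57+75+95+118 = 455.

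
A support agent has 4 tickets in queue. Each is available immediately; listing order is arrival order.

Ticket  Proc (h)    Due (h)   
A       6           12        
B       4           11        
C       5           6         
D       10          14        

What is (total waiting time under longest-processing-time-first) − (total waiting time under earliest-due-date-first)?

LPT (decreasing processing time): D A C B.
D: waits 0, runs 0→10
A: waits 10, runs 10→16
C: waits 16, runs 16→21
B: waits 21, runs 21→25
Sum = 0+10+16+21 = 47.
EDD (increasing due date): C B A D.
C: waits 0, runs 0→5
B: waits 5, runs 5→9
A: waits 9, runs 9→15
D: waits 15, runs 15→25
Sum = 0+5+9+15 = 29.
Difference = 47 − 29 = 18.

18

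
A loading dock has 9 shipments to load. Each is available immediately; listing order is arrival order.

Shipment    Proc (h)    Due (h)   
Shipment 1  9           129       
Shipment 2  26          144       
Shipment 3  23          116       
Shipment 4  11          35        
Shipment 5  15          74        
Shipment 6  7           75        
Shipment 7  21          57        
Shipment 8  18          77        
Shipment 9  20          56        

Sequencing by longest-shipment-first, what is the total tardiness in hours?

315

LPT (decreasing processing time): Shipment 2 Shipment 3 Shipment 7 Shipment 9 Shipment 8 Shipment 5 Shipment 4 Shipment 1 Shipment 6.
Shipment 2: 0→26, due 144, tardiness 0
Shipment 3: 26→49, due 116, tardiness 0
Shipment 7: 49→70, due 57, tardiness 13
Shipment 9: 70→90, due 56, tardiness 34
Shipment 8: 90→108, due 77, tardiness 31
Shipment 5: 108→123, due 74, tardiness 49
Shipment 4: 123→134, due 35, tardiness 99
Shipment 1: 134→143, due 129, tardiness 14
Shipment 6: 143→150, due 75, tardiness 75
Sum = 0+0+13+34+31+49+99+14+75 = 315.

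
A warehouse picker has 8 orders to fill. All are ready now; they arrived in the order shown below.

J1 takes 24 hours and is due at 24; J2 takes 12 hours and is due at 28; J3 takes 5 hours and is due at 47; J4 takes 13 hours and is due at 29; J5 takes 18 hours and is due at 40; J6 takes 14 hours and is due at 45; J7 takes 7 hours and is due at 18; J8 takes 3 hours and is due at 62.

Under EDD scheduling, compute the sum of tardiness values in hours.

EDD (increasing due date): J7 J1 J2 J4 J5 J6 J3 J8.
J7: 0→7, due 18, tardiness 0
J1: 7→31, due 24, tardiness 7
J2: 31→43, due 28, tardiness 15
J4: 43→56, due 29, tardiness 27
J5: 56→74, due 40, tardiness 34
J6: 74→88, due 45, tardiness 43
J3: 88→93, due 47, tardiness 46
J8: 93→96, due 62, tardiness 34
Sum = 0+7+15+27+34+43+46+34 = 206.

206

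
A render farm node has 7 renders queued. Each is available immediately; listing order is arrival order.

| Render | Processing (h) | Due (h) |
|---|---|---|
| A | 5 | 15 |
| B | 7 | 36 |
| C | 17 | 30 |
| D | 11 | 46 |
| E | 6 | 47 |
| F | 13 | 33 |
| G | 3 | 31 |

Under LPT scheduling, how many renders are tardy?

4

LPT (decreasing processing time): C F D B E A G.
C: 0→17, due 30, tardiness 0
F: 17→30, due 33, tardiness 0
D: 30→41, due 46, tardiness 0
B: 41→48, due 36, tardiness 12
E: 48→54, due 47, tardiness 7
A: 54→59, due 15, tardiness 44
G: 59→62, due 31, tardiness 31
Late renders: 4.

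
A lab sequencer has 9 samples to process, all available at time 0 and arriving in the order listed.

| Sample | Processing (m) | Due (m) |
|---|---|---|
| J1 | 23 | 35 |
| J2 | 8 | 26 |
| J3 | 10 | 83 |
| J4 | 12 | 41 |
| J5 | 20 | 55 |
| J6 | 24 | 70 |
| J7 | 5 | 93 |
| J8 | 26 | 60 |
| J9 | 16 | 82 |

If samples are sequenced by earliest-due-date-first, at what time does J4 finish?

43

EDD (increasing due date): J2 J1 J4 J5 J8 J6 J9 J3 J7.
J2: 0→8
J1: 8→31
J4: 31→43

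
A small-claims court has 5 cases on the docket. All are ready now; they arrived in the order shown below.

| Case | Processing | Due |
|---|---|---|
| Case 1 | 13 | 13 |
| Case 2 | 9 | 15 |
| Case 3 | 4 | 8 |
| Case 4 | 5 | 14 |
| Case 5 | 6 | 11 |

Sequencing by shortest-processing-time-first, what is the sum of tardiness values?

37

SPT (increasing processing time): Case 3 Case 4 Case 5 Case 2 Case 1.
Case 3: 0→4, due 8, tardiness 0
Case 4: 4→9, due 14, tardiness 0
Case 5: 9→15, due 11, tardiness 4
Case 2: 15→24, due 15, tardiness 9
Case 1: 24→37, due 13, tardiness 24
Sum = 0+0+4+9+24 = 37.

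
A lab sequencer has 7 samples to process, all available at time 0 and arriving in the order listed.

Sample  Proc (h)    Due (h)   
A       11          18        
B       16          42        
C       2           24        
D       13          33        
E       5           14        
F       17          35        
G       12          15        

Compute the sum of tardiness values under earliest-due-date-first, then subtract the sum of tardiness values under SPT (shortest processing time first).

EDD (increasing due date): E G A C D F B.
E: 0→5, due 14, tardiness 0
G: 5→17, due 15, tardiness 2
A: 17→28, due 18, tardiness 10
C: 28→30, due 24, tardiness 6
D: 30→43, due 33, tardiness 10
F: 43→60, due 35, tardiness 25
B: 60→76, due 42, tardiness 34
Sum = 0+2+10+6+10+25+34 = 87.
SPT (increasing processing time): C E A G D B F.
C: 0→2, due 24, tardiness 0
E: 2→7, due 14, tardiness 0
A: 7→18, due 18, tardiness 0
G: 18→30, due 15, tardiness 15
D: 30→43, due 33, tardiness 10
B: 43→59, due 42, tardiness 17
F: 59→76, due 35, tardiness 41
Sum = 0+0+0+15+10+17+41 = 83.
Difference = 87 − 83 = 4.

4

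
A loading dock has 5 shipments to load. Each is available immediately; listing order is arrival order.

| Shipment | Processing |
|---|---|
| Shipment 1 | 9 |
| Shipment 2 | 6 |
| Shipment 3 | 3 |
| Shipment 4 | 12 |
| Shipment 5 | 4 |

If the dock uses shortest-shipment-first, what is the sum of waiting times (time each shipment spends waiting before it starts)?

SPT (increasing processing time): Shipment 3 Shipment 5 Shipment 2 Shipment 1 Shipment 4.
Shipment 3: waits 0, runs 0→3
Shipment 5: waits 3, runs 3→7
Shipment 2: waits 7, runs 7→13
Shipment 1: waits 13, runs 13→22
Shipment 4: waits 22, runs 22→34
Sum = 0+3+7+13+22 = 45.

45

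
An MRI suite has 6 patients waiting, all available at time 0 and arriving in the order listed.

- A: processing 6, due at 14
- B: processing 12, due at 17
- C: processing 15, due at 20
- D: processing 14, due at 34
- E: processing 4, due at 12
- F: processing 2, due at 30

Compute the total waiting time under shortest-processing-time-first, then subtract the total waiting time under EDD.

-30

SPT (increasing processing time): F E A B D C.
F: waits 0, runs 0→2
E: waits 2, runs 2→6
A: waits 6, runs 6→12
B: waits 12, runs 12→24
D: waits 24, runs 24→38
C: waits 38, runs 38→53
Sum = 0+2+6+12+24+38 = 82.
EDD (increasing due date): E A B C F D.
E: waits 0, runs 0→4
A: waits 4, runs 4→10
B: waits 10, runs 10→22
C: waits 22, runs 22→37
F: waits 37, runs 37→39
D: waits 39, runs 39→53
Sum = 0+4+10+22+37+39 = 112.
Difference = 82 − 112 = -30.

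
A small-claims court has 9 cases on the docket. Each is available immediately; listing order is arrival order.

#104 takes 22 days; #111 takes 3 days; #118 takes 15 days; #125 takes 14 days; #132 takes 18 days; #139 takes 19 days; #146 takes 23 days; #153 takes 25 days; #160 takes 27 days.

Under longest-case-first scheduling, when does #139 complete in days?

116

LPT (decreasing processing time): #160 #153 #146 #104 #139 #132 #118 #125 #111.
#160: 0→27
#153: 27→52
#146: 52→75
#104: 75→97
#139: 97→116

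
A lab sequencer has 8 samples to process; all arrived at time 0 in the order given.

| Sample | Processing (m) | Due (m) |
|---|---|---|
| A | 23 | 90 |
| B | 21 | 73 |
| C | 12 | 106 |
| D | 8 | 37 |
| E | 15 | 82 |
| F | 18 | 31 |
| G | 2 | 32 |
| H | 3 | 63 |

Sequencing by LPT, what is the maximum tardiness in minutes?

LPT (decreasing processing time): A B F E C D H G.
A: 0→23, due 90, tardiness 0
B: 23→44, due 73, tardiness 0
F: 44→62, due 31, tardiness 31
E: 62→77, due 82, tardiness 0
C: 77→89, due 106, tardiness 0
D: 89→97, due 37, tardiness 60
H: 97→100, due 63, tardiness 37
G: 100→102, due 32, tardiness 70
Maximum = 70.

70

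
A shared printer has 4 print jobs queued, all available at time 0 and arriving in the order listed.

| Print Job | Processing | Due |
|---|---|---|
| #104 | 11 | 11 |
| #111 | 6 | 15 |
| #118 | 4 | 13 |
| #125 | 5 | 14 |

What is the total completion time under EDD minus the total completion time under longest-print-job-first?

-4

EDD (increasing due date): #104 #118 #125 #111.
#104: 0→11
#118: 11→15
#125: 15→20
#111: 20→26
Sum = 11+15+20+26 = 72.
LPT (decreasing processing time): #104 #111 #125 #118.
#104: 0→11
#111: 11→17
#125: 17→22
#118: 22→26
Sum = 11+17+22+26 = 76.
Difference = 72 − 76 = -4.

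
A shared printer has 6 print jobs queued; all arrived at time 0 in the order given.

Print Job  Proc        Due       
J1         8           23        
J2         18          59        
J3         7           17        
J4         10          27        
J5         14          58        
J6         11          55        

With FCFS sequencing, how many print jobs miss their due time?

FIFO (arrival order): J1 J2 J3 J4 J5 J6.
J1: 0→8, due 23, tardiness 0
J2: 8→26, due 59, tardiness 0
J3: 26→33, due 17, tardiness 16
J4: 33→43, due 27, tardiness 16
J5: 43→57, due 58, tardiness 0
J6: 57→68, due 55, tardiness 13
Late print jobs: 3.

3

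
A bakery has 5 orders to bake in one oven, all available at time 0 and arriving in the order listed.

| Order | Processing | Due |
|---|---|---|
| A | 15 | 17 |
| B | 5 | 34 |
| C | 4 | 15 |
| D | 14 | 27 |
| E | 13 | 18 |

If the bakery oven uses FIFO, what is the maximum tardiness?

FIFO (arrival order): A B C D E.
A: 0→15, due 17, tardiness 0
B: 15→20, due 34, tardiness 0
C: 20→24, due 15, tardiness 9
D: 24→38, due 27, tardiness 11
E: 38→51, due 18, tardiness 33
Maximum = 33.

33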